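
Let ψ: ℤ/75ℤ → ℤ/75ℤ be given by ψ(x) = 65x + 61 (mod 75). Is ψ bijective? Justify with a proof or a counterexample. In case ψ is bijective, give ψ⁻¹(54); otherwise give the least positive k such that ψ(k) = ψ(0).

We have gcd(65, 75) = 5 > 1. Taking a = 0 and b = 15: ψ(0) = 61 and ψ(15) = 65·15 + 61 = 1036 ≡ 61 (mod 75).
So ψ(0) = ψ(15) while 0 ≠ 15, hence ψ is not injective, hence not bijective.
Since ψ is not bijective, we find the least positive k with ψ(k) = ψ(0): this means 65k ≡ 0 (mod 75), i.e. 75 ∣ 65k. Since gcd(65, 75) = 5, dividing through by 5 this holds exactly when 15 ∣ 13k, and as gcd(13, 15) = 1, exactly when 15 ∣ k.
The smallest positive such k is 15.

15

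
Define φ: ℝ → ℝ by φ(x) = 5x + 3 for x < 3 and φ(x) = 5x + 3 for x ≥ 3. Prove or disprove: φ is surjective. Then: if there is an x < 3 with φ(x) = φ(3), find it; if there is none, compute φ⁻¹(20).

17/5

Both pieces are strictly increasing (slopes 5 and 5), so each is injective on its own interval.
The left piece maps (−∞, 3) onto (−∞, 18); the right piece maps [3, ∞) onto [18, ∞).
These images together cover ℝ, so φ is surjective.
Because the two images are disjoint, no x < 3 has φ(x) = φ(3), so we compute φ⁻¹(20): 20 lies in [18, ∞), so solve 5x + 3 = 20: x = (20 − 3)/5 = 17/5.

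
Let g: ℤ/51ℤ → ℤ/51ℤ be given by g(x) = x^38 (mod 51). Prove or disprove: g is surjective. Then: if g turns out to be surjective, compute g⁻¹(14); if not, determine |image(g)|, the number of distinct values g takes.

18

g(7): Repeated squaring mod 51: 7^1 ≡ 7, 7^2 ≡ 7² = 49, 7^4 ≡ 49² = 2401 ≡ 4, 7^8 ≡ 4² = 16, 7^16 ≡ 16² = 256 ≡ 1, 7^32 ≡ 1² = 1. Since 38 = 32 + 4 + 2, 7^38 ≡ 1·4·49: 1·4 = 4, then 4·49 = 196 ≡ 43. So 7^38 ≡ 43 (mod 51).
g(10): Repeated squaring mod 51: 10^1 ≡ 10, 10^2 ≡ 10² = 100 ≡ 49, 10^4 ≡ 49² = 2401 ≡ 4, 10^8 ≡ 4² = 16, 10^16 ≡ 16² = 256 ≡ 1, 10^32 ≡ 1² = 1. Since 38 = 32 + 4 + 2, 10^38 ≡ 1·4·49: 1·4 = 4, then 4·49 = 196 ≡ 43. So 10^38 ≡ 43 (mod 51).
So g(7) = g(10) = 43 while 7 ≠ 10, thus g is not injective.
A non-injective map from the 51-element set ℤ/51ℤ to itself takes at most 50 distinct values, so it cannot be surjective. So g is not surjective.
Since g is not surjective, we determine |image(g)|. Computing x^38 mod 51 for each x (by repeated squaring, reducing mod 51 at every step), the values g(0), g(1), …, g(50) are: 0, 1, 13, 15, 16, 19, 42, 43, 4, 21, 43, 25, 36, 16, 49, 30, 1, 34, 18, 13, 49, 33, 19, 25, 9, 4, 4, 9, 25, 19, 33, 49, 13, 18, 34, 1, 30, 49, 16, 36, 25, 43, 21, 4, 43, 42, 19, 16, 15, 13, 1.
The distinct values are {0, 1, 4, 9, 13, 15, 16, 18, 19, 21, 25, 30, 33, 34, 36, 42, 43, 49}; there are 18 of them.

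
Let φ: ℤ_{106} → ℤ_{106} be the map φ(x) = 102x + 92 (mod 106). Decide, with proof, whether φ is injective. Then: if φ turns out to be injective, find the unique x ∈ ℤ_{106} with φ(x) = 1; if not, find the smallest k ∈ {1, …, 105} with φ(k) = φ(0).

53

We have gcd(102, 106) = 2 > 1. Taking s = 0 and t = 53: φ(0) = 92 and φ(53) = 102·53 + 92 = 5498 ≡ 92 (mod 106).
So φ(0) = φ(53) while 0 ≠ 53, thus φ is not injective.
Since φ is not injective, we find the least positive k with φ(k) = φ(0): this means 102k ≡ 0 (mod 106), i.e. 106 ∣ 102k. Since gcd(102, 106) = 2, dividing through by 2 this holds exactly when 53 ∣ 51k, and as gcd(51, 53) = 1, exactly when 53 ∣ k.
The smallest positive such k is 53.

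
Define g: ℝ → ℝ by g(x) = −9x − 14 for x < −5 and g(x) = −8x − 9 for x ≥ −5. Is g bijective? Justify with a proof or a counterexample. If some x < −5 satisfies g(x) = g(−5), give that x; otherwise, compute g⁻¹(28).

Both pieces are strictly decreasing (slopes −9 and −8), so each is injective on its own interval.
The left piece maps (−∞, −5) onto (31, ∞); the right piece maps [−5, ∞) onto (−∞, 31].
Since 31 = 31, the images partition ℝ: g is injective and surjective, hence bijective.
Because the two images are disjoint, no x < −5 has g(x) = g(−5), so we compute g⁻¹(28): 28 lies in (−∞, 31], so solve −8x − 9 = 28: x = (28 + 9)/(−8) = −37/8.

-37/8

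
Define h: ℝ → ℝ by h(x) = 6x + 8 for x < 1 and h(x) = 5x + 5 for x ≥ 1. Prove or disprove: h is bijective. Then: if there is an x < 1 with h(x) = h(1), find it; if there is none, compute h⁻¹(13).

Both pieces are strictly increasing (slopes 6 and 5), so each is injective on its own interval.
The left piece maps (−∞, 1) onto (−∞, 14); the right piece maps [1, ∞) onto [10, ∞).
These images overlap. In particular h(1) = 10 (right piece), and solving 6x + 8 = 10 on the left piece gives x = 1/3 < 1.
So h(1/3) = h(1) with 1/3 ≠ 1, and h is not injective, hence not bijective. This x = 1/3 is the requested value below 1.

1/3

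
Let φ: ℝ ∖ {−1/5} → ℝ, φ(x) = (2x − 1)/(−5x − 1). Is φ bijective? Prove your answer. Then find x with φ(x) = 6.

-5/32

If φ(x) = −2/5, cross-multiplying gives −5(2x − 1) = 2(−5x − 1), which simplifies to 5 = −2 — false.  So −2/5 has no preimage and φ is not surjective.
Thus φ is not bijective.
Solving φ(x) = 6: cross-multiplying gives 2x − 1 = 6(−5x − 1), which rearranges to 32x = −5, so x = −5/32.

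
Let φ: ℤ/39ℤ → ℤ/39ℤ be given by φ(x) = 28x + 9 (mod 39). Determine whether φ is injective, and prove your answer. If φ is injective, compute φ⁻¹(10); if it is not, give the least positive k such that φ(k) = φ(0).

Suppose φ(u) = φ(v) in ℤ/39ℤ. Then 28u + 9 ≡ 28v + 9 (mod 39), therefore 28(u − v) ≡ 0 (mod 39).
Since gcd(28, 39) = 1, 28 is invertible modulo 39, therefore u − v ≡ 0 (mod 39), i.e. u = v.
So φ is injective.
We now compute 28⁻¹ mod 39 explicitly. Euclid's algorithm: 39 = 1·28 + 11, 28 = 2·11 + 6, 11 = 1·6 + 5, 6 = 1·5 + 1; back-substituting gives 1 = 7·28 − 5·39, so 28⁻¹ ≡ 7 (mod 39).
Since φ is injective, we compute φ⁻¹(10): solve 28x + 9 ≡ 10 (mod 39), i.e. 28x ≡ 1 (mod 39).
Multiplying by 28⁻¹ = 7 gives x ≡ 7·1 = 7 ≡ 7 (mod 39).
Check: φ(7) = 28·7 + 9 = 205 = 5·39 + 10 ≡ 10 (mod 39).

7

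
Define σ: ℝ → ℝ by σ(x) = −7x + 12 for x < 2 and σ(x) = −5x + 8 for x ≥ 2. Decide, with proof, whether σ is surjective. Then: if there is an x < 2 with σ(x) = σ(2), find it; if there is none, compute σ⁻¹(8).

Both pieces are strictly decreasing (slopes −7 and −5), so each is injective on its own interval.
The left piece maps (−∞, 2) onto (−2, ∞); the right piece maps [2, ∞) onto (−∞, −2].
These images together cover ℝ, so σ is surjective.
Because the two images are disjoint, no x < 2 has σ(x) = σ(2), so we compute σ⁻¹(8): 8 lies in (−2, ∞), so solve −7x + 12 = 8: x = (8 − 12)/(−7) = 4/7.

4/7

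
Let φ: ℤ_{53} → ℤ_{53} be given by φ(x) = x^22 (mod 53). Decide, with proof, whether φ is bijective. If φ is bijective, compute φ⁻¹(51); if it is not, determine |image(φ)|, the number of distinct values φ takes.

φ(26): Repeated squaring mod 53: 26^1 ≡ 26, 26^2 ≡ 26² = 676 ≡ 40, 26^4 ≡ 40² = 1600 ≡ 10, 26^8 ≡ 10² = 100 ≡ 47, 26^16 ≡ 47² = 2209 ≡ 36. Since 22 = 16 + 4 + 2, 26^22 ≡ 36·10·40: 36·10 = 360 ≡ 42, then 42·40 = 1680 ≡ 37. So 26^22 ≡ 37 (mod 53).
φ(27): Repeated squaring mod 53: 27^1 ≡ 27, 27^2 ≡ 27² = 729 ≡ 40, 27^4 ≡ 40² = 1600 ≡ 10, 27^8 ≡ 10² = 100 ≡ 47, 27^16 ≡ 47² = 2209 ≡ 36. Since 22 = 16 + 4 + 2, 27^22 ≡ 36·10·40: 36·10 = 360 ≡ 42, then 42·40 = 1680 ≡ 37. So 27^22 ≡ 37 (mod 53).
So φ(26) = φ(27) = 37 while 26 ≠ 27, hence φ is not injective, hence not bijective.
Since φ is not bijective, we determine |image(φ)|. Computing x^22 mod 53 for each x (by repeated squaring, reducing mod 53 at every step), the values φ(0), φ(1), …, φ(52) are: 0, 1, 43, 17, 47, 29, 42, 10, 7, 24, 28, 49, 4, 44, 6, 16, 36, 15, 25, 9, 38, 11, 40, 52, 13, 46, 37, 37, 46, 13, 52, 40, 11, 38, 9, 25, 15, 36, 16, 6, 44, 4, 49, 28, 24, 7, 10, 42, 29, 47, 17, 43, 1.
The distinct values are {0, 1, 4, 6, 7, 9, 10, 11, 13, 15, 16, 17, 24, 25, 28, 29, 36, 37, 38, 40, 42, 43, 44, 46, 47, 49, 52}; there are 27 of them.

27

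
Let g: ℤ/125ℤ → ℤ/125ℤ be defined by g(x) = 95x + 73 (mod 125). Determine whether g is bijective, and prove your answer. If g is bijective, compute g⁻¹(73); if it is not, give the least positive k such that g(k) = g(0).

Recall that injectivity means: for all x_1, x_2 in the domain, g(x_1) = g(x_2) implies x_1 = x_2.
We have gcd(95, 125) = 5 > 1. Taking x_1 = 0 and x_2 = 25: g(0) = 73 and g(25) = 95·25 + 73 = 2448 ≡ 73 (mod 125).
So g(0) = g(25) while 0 ≠ 25, hence g is not injective, hence not bijective.
Since g is not bijective, we find the least positive k with g(k) = g(0): this means 95k ≡ 0 (mod 125), i.e. 125 ∣ 95k. Since gcd(95, 125) = 5, dividing through by 5 this holds exactly when 25 ∣ 19k, and as gcd(19, 25) = 1, exactly when 25 ∣ k.
The smallest positive such k is 25.

25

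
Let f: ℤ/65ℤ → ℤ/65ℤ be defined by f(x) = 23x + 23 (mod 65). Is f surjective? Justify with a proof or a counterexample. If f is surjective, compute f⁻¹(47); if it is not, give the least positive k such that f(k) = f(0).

Since gcd(23, 65) = 1, 23 is invertible modulo 65. Euclid's algorithm: 65 = 2·23 + 19, 23 = 1·19 + 4, 19 = 4·4 + 3, 4 = 1·3 + 1; back-substituting gives 1 = 17·23 − 6·65, so 23⁻¹ ≡ 17 (mod 65).
For any y ∈ ℤ/65ℤ, x = 17(y − 23) mod 65 satisfies f(x) = 23·17(y − 23) + 23 ≡ y (since 23·17 ≡ 1 mod 65). So every y has a preimage.
So f is surjective.
Since f is surjective, we compute f⁻¹(47): solve 23x + 23 ≡ 47 (mod 65), i.e. 23x ≡ 24 (mod 65).
Multiplying by 23⁻¹ = 17 gives x ≡ 17·24 = 408 = 6·65 + 18 ≡ 18 (mod 65).
Check: f(18) = 23·18 + 23 = 437 = 6·65 + 47 ≡ 47 (mod 65).

18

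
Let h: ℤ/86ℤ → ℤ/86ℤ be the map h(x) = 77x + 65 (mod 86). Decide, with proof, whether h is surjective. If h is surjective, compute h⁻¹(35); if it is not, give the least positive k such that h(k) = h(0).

32

By definition, surjectivity means every element of the codomain has a preimage under h.
Since gcd(77, 86) = 1, 77 is invertible modulo 86. Euclid's algorithm: 86 = 1·77 + 9, 77 = 8·9 + 5, 9 = 1·5 + 4, 5 = 1·4 + 1; back-substituting gives 1 = 19·77 − 17·86, so 77⁻¹ ≡ 19 (mod 86).
For any y ∈ ℤ/86ℤ, x = 19(y − 65) mod 86 satisfies h(x) = 77·19(y − 65) + 65 ≡ y (since 77·19 ≡ 1 mod 86). So every y has a preimage.
Hence h is surjective.
Since h is surjective, we find h⁻¹(35): we need 77x ≡ 35 − 65 ≡ 56 (mod 86). Using 77⁻¹ = 19: x ≡ 19·56 = 1064 = 12·86 + 32, so x = 32.
Check: h(32) = 77·32 + 65 = 2529 = 29·86 + 35 ≡ 35 (mod 86).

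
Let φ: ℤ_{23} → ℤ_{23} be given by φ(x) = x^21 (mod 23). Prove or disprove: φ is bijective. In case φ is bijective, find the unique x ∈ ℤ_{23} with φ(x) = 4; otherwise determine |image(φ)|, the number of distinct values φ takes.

6

Since 23 is prime, the nonzero elements of ℤ_{23} form a cyclic group of order 22.
As gcd(21, 22) = 1, raising to the 21st power is a bijection on this group: if s^21 ≡ t^21 then (st^{−1})^21 = 1, and the only element of order dividing gcd(21, 22) = 1 is 1, so s = t.
With φ(0) = 0 this makes φ injective on all of ℤ_{23}, hence bijective (finite equal-size domain and codomain). In particular φ is bijective.
Since φ is bijective, we find the preimage of 4. The inverse of x ↦ x^21 on (ℤ_{23})^× is x ↦ x^21, because 21·21 = 441 = 20·22 + 1 ≡ 1 (mod 22) and x^{22} = 1 for x ≠ 0 (Fermat). So φ⁻¹(4) = 4^21 mod 23.
Repeated squaring mod 23: 4^1 ≡ 4, 4^2 ≡ 4² = 16, 4^4 ≡ 16² = 256 ≡ 3, 4^8 ≡ 3² = 9, 4^16 ≡ 9² = 81 ≡ 12. Since 21 = 16 + 4 + 1, 4^21 ≡ 12·3·4: 12·3 = 36 ≡ 13, then 13·4 = 52 ≡ 6. So 4^21 ≡ 6 (mod 23).
Hence φ⁻¹(4) = 6.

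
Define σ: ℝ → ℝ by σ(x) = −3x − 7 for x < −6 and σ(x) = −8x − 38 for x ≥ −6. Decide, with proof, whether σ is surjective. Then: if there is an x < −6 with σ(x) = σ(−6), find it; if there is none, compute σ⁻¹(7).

-45/8

Both pieces are strictly decreasing (slopes −3 and −8), so each is injective on its own interval.
The left piece maps (−∞, −6) onto (11, ∞); the right piece maps [−6, ∞) onto (−∞, 10].
The union (11, ∞) ∪ (−∞, 10] omits the interval between 11 and 10; in particular 11 has no preimage. So σ is not surjective.
Because the two images are disjoint, no x < −6 has σ(x) = σ(−6), so we compute σ⁻¹(7): 7 lies in (−∞, 10], so solve −8x − 38 = 7: x = (7 + 38)/(−8) = −45/8.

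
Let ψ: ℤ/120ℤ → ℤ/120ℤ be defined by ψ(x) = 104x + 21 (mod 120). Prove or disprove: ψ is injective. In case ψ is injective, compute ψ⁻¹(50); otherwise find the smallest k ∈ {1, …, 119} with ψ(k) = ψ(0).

15

We have gcd(104, 120) = 8 > 1. Taking a = 0 and b = 15: ψ(0) = 21 and ψ(15) = 104·15 + 21 = 1581 ≡ 21 (mod 120).
So ψ(0) = ψ(15) while 0 ≠ 15, thus ψ is not injective.
Since ψ is not injective, we find the least positive k with ψ(k) = ψ(0): this means 104k ≡ 0 (mod 120), i.e. 120 ∣ 104k. Since gcd(104, 120) = 8, dividing through by 8 this holds exactly when 15 ∣ 13k, and as gcd(13, 15) = 1, exactly when 15 ∣ k.
The smallest positive such k is 15.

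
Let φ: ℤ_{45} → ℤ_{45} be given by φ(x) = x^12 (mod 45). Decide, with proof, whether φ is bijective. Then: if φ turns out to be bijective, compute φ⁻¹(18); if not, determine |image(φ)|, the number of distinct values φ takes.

4

φ(1) = 1^12 = 1.
φ(2): Repeated squaring mod 45: 2^1 ≡ 2, 2^2 ≡ 2² = 4, 2^4 ≡ 4² = 16, 2^8 ≡ 16² = 256 ≡ 31. Since 12 = 8 + 4, 2^12 ≡ 31·16: 31·16 = 496 ≡ 1. So 2^12 ≡ 1 (mod 45).
So φ(1) = φ(2) = 1 while 1 ≠ 2, thus φ is not injective, hence not bijective.
Since φ is not bijective, we determine |image(φ)|. Computing x^12 mod 45 for each x (by repeated squaring, reducing mod 45 at every step), the values φ(0), φ(1), …, φ(44) are: 0, 1, 1, 36, 1, 10, 36, 1, 1, 36, 10, 1, 36, 1, 1, 0, 1, 1, 36, 1, 10, 36, 1, 1, 36, 10, 1, 36, 1, 1, 0, 1, 1, 36, 1, 10, 36, 1, 1, 36, 10, 1, 36, 1, 1.
The distinct values are {0, 1, 10, 36}; there are 4 of them.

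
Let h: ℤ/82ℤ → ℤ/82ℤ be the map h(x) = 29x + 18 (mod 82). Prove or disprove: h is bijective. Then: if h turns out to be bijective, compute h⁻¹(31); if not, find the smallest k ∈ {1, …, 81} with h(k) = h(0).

57

Recall: h is injective when h(x_1) = h(x_2) forces x_1 = x_2.
Suppose h(x_1) = h(x_2) in ℤ/82ℤ. Then 29x_1 + 18 ≡ 29x_2 + 18 (mod 82), hence 29(x_1 − x_2) ≡ 0 (mod 82).
Since gcd(29, 82) = 1, 29 is invertible modulo 82, hence x_1 − x_2 ≡ 0 (mod 82), i.e. x_1 = x_2.
We now compute 29⁻¹ mod 82 explicitly. Euclid's algorithm: 82 = 2·29 + 24, 29 = 1·24 + 5, 24 = 4·5 + 4, 5 = 1·4 + 1; back-substituting gives 1 = 17·29 − 6·82, so 29⁻¹ ≡ 17 (mod 82).
For any y ∈ ℤ/82ℤ, x = 17(y − 18) mod 82 satisfies h(x) = 29·17(y − 18) + 18 ≡ y (since 29·17 ≡ 1 mod 82). So every y has a preimage.
Therefore h is bijective.
Since h is bijective, we compute h⁻¹(31): solve 29x + 18 ≡ 31 (mod 82), i.e. 29x ≡ 13 (mod 82).
Multiplying by 29⁻¹ = 17 gives x ≡ 17·13 = 221 = 2·82 + 57 ≡ 57 (mod 82).
Check: h(57) = 29·57 + 18 = 1671 = 20·82 + 31 ≡ 31 (mod 82).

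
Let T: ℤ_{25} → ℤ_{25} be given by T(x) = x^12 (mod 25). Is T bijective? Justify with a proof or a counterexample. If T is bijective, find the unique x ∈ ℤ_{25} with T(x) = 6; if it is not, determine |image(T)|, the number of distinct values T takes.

T(3): Repeated squaring mod 25: 3^1 ≡ 3, 3^2 ≡ 3² = 9, 3^4 ≡ 9² = 81 ≡ 6, 3^8 ≡ 6² = 36 ≡ 11. Since 12 = 8 + 4, 3^12 ≡ 11·6: 11·6 = 66 ≡ 16. So 3^12 ≡ 16 (mod 25).
T(4): Repeated squaring mod 25: 4^1 ≡ 4, 4^2 ≡ 4² = 16, 4^4 ≡ 16² = 256 ≡ 6, 4^8 ≡ 6² = 36 ≡ 11. Since 12 = 8 + 4, 4^12 ≡ 11·6: 11·6 = 66 ≡ 16. So 4^12 ≡ 16 (mod 25).
So T(3) = T(4) = 16 while 3 ≠ 4, so T is not injective, hence not bijective.
Since T is not bijective, we determine |image(T)|. Computing x^12 mod 25 for each x (by repeated squaring, reducing mod 25 at every step), the values T(0), T(1), …, T(24) are: 0, 1, 21, 16, 16, 0, 11, 1, 11, 6, 0, 21, 6, 6, 21, 0, 6, 11, 1, 11, 0, 16, 16, 21, 1.
The distinct values are {0, 1, 6, 11, 16, 21}; there are 6 of them.

6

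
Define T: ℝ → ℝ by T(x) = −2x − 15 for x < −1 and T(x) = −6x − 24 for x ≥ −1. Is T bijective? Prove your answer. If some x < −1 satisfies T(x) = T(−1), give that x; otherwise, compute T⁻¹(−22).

-1/3

Both pieces are strictly decreasing (slopes −2 and −6), so each is injective on its own interval.
The left piece maps (−∞, −1) onto (−13, ∞); the right piece maps [−1, ∞) onto (−∞, −18].
The images leave a gap (−13 has no preimage), so T is not surjective, hence not bijective.
Because the two images are disjoint, no x < −1 has T(x) = T(−1), so we compute T⁻¹(−22): −22 lies in (−∞, −18], so solve −6x − 24 = −22: x = (−22 + 24)/(−6) = −1/3.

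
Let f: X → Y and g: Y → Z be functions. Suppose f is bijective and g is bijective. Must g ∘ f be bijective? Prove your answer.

bijective

Injectivity: if g(f(s)) = g(f(t)) then f(s) = f(t) (g injective) so s = t (f injective).
Surjectivity: for c ∈ Z pick b with g(b) = c, then a with f(a) = b; then (g ∘ f)(a) = c.
Thus g ∘ f is bijective.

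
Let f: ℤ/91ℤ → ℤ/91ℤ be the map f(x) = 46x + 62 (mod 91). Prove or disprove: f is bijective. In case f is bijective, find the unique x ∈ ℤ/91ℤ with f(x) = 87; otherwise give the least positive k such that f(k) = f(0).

Recall that injectivity means: for all u, v in the domain, f(u) = f(v) implies u = v.
If f(u) = f(v), then 46u ≡ 46v (mod 91). Because gcd(46, 91) = 1, we may cancel 46 to get u ≡ v (mod 91).
We now compute 46⁻¹ mod 91 explicitly. Euclid's algorithm: 91 = 1·46 + 45, 46 = 1·45 + 1; back-substituting gives 1 = 2·46 − 1·91, so 46⁻¹ ≡ 2 (mod 91).
For any y ∈ ℤ/91ℤ, x = 2(y − 62) mod 91 satisfies f(x) = 46·2(y − 62) + 62 ≡ y (since 46·2 ≡ 1 mod 91). So every y has a preimage.
Therefore f is bijective.
Since f is bijective, we compute f⁻¹(87): solve 46x + 62 ≡ 87 (mod 91), i.e. 46x ≡ 25 (mod 91).
Multiplying by 46⁻¹ = 2 gives x ≡ 2·25 = 50 ≡ 50 (mod 91).
Check: f(50) = 46·50 + 62 = 2362 = 25·91 + 87 ≡ 87 (mod 91).

50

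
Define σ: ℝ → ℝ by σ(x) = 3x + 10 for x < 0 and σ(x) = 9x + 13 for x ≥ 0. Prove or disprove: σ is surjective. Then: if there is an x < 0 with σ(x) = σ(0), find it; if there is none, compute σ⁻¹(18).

Both pieces are strictly increasing (slopes 3 and 9), so each is injective on its own interval.
The left piece maps (−∞, 0) onto (−∞, 10); the right piece maps [0, ∞) onto [13, ∞).
The union (−∞, 10) ∪ [13, ∞) omits the interval between 10 and 13; in particular 10 has no preimage. So σ is not surjective.
Because the two images are disjoint, no x < 0 has σ(x) = σ(0), so we compute σ⁻¹(18): 18 lies in [13, ∞), so solve 9x + 13 = 18: x = (18 − 13)/9 = 5/9.

5/9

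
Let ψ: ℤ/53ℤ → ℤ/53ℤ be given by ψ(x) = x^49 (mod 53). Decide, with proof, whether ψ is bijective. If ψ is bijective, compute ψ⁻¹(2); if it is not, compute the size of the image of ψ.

3

Since 53 is prime, the nonzero elements of ℤ/53ℤ form a cyclic group of order 52.
As gcd(49, 52) = 1, raising to the 49th power is a bijection on this group: if s^49 ≡ t^49 then (st^{−1})^49 = 1, and the only element of order dividing gcd(49, 52) = 1 is 1, so s = t.
With ψ(0) = 0 this makes ψ injective on all of ℤ/53ℤ, hence bijective (finite equal-size domain and codomain). In particular ψ is bijective.
Since ψ is bijective, we find the preimage of 2. The inverse of x ↦ x^49 on (ℤ/53ℤ)^× is x ↦ x^17, because 49·17 = 833 = 16·52 + 1 ≡ 1 (mod 52) and x^{52} = 1 for x ≠ 0 (Fermat). So ψ⁻¹(2) = 2^17 mod 53.
Repeated squaring mod 53: 2^1 ≡ 2, 2^2 ≡ 2² = 4, 2^4 ≡ 4² = 16, 2^8 ≡ 16² = 256 ≡ 44, 2^16 ≡ 44² = 1936 ≡ 28. Since 17 = 16 + 1, 2^17 ≡ 28·2: 28·2 = 56 ≡ 3. So 2^17 ≡ 3 (mod 53).
Hence ψ⁻¹(2) = 3.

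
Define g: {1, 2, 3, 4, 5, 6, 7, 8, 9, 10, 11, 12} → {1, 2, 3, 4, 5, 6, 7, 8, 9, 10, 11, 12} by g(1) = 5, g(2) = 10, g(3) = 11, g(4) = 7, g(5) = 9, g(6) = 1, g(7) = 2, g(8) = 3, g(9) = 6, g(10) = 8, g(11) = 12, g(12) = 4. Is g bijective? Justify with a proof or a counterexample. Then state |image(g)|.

12

The values 5, 10, 11, 7, 9, 1, 2, 3, 6, 8, 12, 4 are a permutation of {1, 2, 3, 4, 5, 6, 7, 8, 9, 10, 11, 12}: each element appears exactly once.
So g is injective and surjective, hence bijective.
The image of g is {1, 2, 3, 4, 5, 6, 7, 8, 9, 10, 11, 12}, which has 12 elements.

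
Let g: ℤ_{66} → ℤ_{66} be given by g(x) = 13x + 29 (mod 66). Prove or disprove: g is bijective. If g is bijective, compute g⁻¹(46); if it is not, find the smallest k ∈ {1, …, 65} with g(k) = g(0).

47

Suppose g(x_1) = g(x_2) in ℤ_{66}. Then 13x_1 + 29 ≡ 13x_2 + 29 (mod 66), so 13(x_1 − x_2) ≡ 0 (mod 66).
Since gcd(13, 66) = 1, 13 is invertible modulo 66, therefore x_1 − x_2 ≡ 0 (mod 66), i.e. x_1 = x_2.
We now compute 13⁻¹ mod 66 explicitly. Euclid's algorithm: 66 = 5·13 + 1; back-substituting gives 1 = 61·13 − 12·66, so 13⁻¹ ≡ 61 (mod 66).
For any y ∈ ℤ_{66}, x = 61(y − 29) mod 66 satisfies g(x) = 13·61(y − 29) + 29 ≡ y (since 13·61 ≡ 1 mod 66). So every y has a preimage.
So g is bijective.
Since g is bijective, we compute g⁻¹(46): solve 13x + 29 ≡ 46 (mod 66), i.e. 13x ≡ 17 (mod 66).
Multiplying by 13⁻¹ = 61 gives x ≡ 61·17 = 1037 = 15·66 + 47 ≡ 47 (mod 66).
Check: g(47) = 13·47 + 29 = 640 = 9·66 + 46 ≡ 46 (mod 66).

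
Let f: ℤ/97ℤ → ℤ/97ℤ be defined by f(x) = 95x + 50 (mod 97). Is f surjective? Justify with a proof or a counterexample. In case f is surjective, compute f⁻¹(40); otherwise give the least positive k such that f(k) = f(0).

5

Recall: f is surjective if every y in the codomain equals f(x) for some x in the domain.
Since gcd(95, 97) = 1, 95 is invertible modulo 97. Euclid's algorithm: 97 = 1·95 + 2, 95 = 47·2 + 1; back-substituting gives 1 = 48·95 − 47·97, so 95⁻¹ ≡ 48 (mod 97).
For any y ∈ ℤ/97ℤ, x = 48(y − 50) mod 97 satisfies f(x) = 95·48(y − 50) + 50 ≡ y (since 95·48 ≡ 1 mod 97). So every y has a preimage.
So f is surjective.
Since f is surjective, we find f⁻¹(40): we need 95x ≡ 40 − 50 ≡ 87 (mod 97). Using 95⁻¹ = 48: x ≡ 48·87 = 4176 = 43·97 + 5, so x = 5.
Check: f(5) = 95·5 + 50 = 525 = 5·97 + 40 ≡ 40 (mod 97).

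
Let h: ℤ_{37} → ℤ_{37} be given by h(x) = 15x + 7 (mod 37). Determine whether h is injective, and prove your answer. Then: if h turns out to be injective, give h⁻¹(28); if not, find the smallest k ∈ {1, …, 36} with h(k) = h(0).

31

If h(s) = h(t), then 15s ≡ 15t (mod 37). Because gcd(15, 37) = 1, we may cancel 15 to get s ≡ t (mod 37).
Thus h is injective.
We now compute 15⁻¹ mod 37 explicitly. Euclid's algorithm: 37 = 2·15 + 7, 15 = 2·7 + 1; back-substituting gives 1 = 5·15 − 2·37, so 15⁻¹ ≡ 5 (mod 37).
Since h is injective, we find h⁻¹(28): we need 15x ≡ 28 − 7 ≡ 21 (mod 37). Using 15⁻¹ = 5: x ≡ 5·21 = 105 = 2·37 + 31, so x = 31.
Check: h(31) = 15·31 + 7 = 472 = 12·37 + 28 ≡ 28 (mod 37).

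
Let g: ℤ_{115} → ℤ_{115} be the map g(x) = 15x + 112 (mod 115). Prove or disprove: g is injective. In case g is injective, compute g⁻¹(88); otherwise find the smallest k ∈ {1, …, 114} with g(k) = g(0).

23

We have gcd(15, 115) = 5 > 1. Taking x_1 = 0 and x_2 = 23: g(0) = 112 and g(23) = 15·23 + 112 = 457 ≡ 112 (mod 115).
So g(0) = g(23) while 0 ≠ 23, therefore g is not injective.
Since g is not injective, we find the least positive k with g(k) = g(0): this means 15k ≡ 0 (mod 115), i.e. 115 ∣ 15k. Since gcd(15, 115) = 5, dividing through by 5 this holds exactly when 23 ∣ 3k, and as gcd(3, 23) = 1, exactly when 23 ∣ k.
The smallest positive such k is 23.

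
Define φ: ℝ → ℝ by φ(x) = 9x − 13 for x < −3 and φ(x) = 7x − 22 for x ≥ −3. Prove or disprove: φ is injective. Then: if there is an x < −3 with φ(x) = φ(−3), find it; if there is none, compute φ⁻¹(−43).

-10/3

Both pieces are strictly increasing (slopes 9 and 7), so each is injective on its own interval.
The left piece maps (−∞, −3) onto (−∞, −40); the right piece maps [−3, ∞) onto [−43, ∞).
These images overlap. In particular φ(−3) = −43 (right piece), and solving 9x − 13 = −43 on the left piece gives x = −10/3 < −3.
So φ(−10/3) = φ(−3) with −10/3 ≠ −3, and φ is not injective. This x = −10/3 is the requested value below −3.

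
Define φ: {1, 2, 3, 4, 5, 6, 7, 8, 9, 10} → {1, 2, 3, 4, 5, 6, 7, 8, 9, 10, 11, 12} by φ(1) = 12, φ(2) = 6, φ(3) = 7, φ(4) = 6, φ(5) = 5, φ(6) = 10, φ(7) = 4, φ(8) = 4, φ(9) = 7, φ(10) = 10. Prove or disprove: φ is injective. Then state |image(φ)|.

φ(2) = 6 = φ(4) with 2 ≠ 4, so φ is not injective.
The image of φ is {4, 5, 6, 7, 10, 12}, which has 6 elements.

6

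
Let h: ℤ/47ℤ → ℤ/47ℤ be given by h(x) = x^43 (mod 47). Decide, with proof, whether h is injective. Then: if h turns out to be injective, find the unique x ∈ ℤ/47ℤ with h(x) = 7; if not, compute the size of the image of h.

3

Since 47 is prime, the nonzero elements of ℤ/47ℤ form a cyclic group of order 46.
As gcd(43, 46) = 1, raising to the 43rd power is a bijection on this group: if a^43 ≡ b^43 then (ab^{−1})^43 = 1, and the only element of order dividing gcd(43, 46) = 1 is 1, so a = b.
With h(0) = 0 this makes h injective on all of ℤ/47ℤ, hence bijective (finite equal-size domain and codomain). In particular h is injective.
Since h is injective, we find the preimage of 7. The inverse of x ↦ x^43 on (ℤ/47ℤ)^× is x ↦ x^15, because 43·15 = 645 = 14·46 + 1 ≡ 1 (mod 46) and x^{46} = 1 for x ≠ 0 (Fermat). So h⁻¹(7) = 7^15 mod 47.
Repeated squaring mod 47: 7^1 ≡ 7, 7^2 ≡ 7² = 49 ≡ 2, 7^4 ≡ 2² = 4, 7^8 ≡ 4² = 16. Since 15 = 8 + 4 + 2 + 1, 7^15 ≡ 16·4·2·7: 16·4 = 64 ≡ 17, then 17·2 = 34, then 34·7 = 238 ≡ 3. So 7^15 ≡ 3 (mod 47).
Hence h⁻¹(7) = 3.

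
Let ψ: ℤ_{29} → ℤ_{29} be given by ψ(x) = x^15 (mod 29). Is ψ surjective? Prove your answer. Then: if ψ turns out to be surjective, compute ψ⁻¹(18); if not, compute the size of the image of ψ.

11

Since 29 is prime, the nonzero elements of ℤ_{29} form a cyclic group of order 28.
As gcd(15, 28) = 1, raising to the 15th power is a bijection on this group: if s^15 ≡ t^15 then (st^{−1})^15 = 1, and the only element of order dividing gcd(15, 28) = 1 is 1, so s = t.
With ψ(0) = 0 this makes ψ injective on all of ℤ_{29}, hence bijective (finite equal-size domain and codomain). In particular ψ is surjective.
Since ψ is surjective, we find the preimage of 18. The inverse of x ↦ x^15 on (ℤ_{29})^× is x ↦ x^15, because 15·15 = 225 = 8·28 + 1 ≡ 1 (mod 28) and x^{28} = 1 for x ≠ 0 (Fermat). So ψ⁻¹(18) = 18^15 mod 29.
Repeated squaring mod 29: 18^1 ≡ 18, 18^2 ≡ 18² = 324 ≡ 5, 18^4 ≡ 5² = 25, 18^8 ≡ 25² = 625 ≡ 16. Since 15 = 8 + 4 + 2 + 1, 18^15 ≡ 16·25·5·18: 16·25 = 400 ≡ 23, then 23·5 = 115 ≡ 28, then 28·18 = 504 ≡ 11. So 18^15 ≡ 11 (mod 29).
Hence ψ⁻¹(18) = 11.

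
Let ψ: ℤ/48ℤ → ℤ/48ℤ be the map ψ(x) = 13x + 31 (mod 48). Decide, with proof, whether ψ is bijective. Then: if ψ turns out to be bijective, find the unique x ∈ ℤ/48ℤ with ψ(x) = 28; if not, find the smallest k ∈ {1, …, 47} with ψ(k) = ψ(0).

By definition, ψ is injective when ψ(u) = ψ(v) forces u = v.
Suppose ψ(u) = ψ(v) in ℤ/48ℤ. Then 13u + 31 ≡ 13v + 31 (mod 48), hence 13(u − v) ≡ 0 (mod 48).
Since gcd(13, 48) = 1, 13 is invertible modulo 48, so u − v ≡ 0 (mod 48), i.e. u = v.
We now compute 13⁻¹ mod 48 explicitly. Euclid's algorithm: 48 = 3·13 + 9, 13 = 1·9 + 4, 9 = 2·4 + 1; back-substituting gives 1 = 37·13 − 10·48, so 13⁻¹ ≡ 37 (mod 48).
Then y ↦ 37(y − 31) is a two-sided inverse to ψ, so every y ∈ ℤ/48ℤ has a preimage.
Hence ψ is bijective.
Since ψ is bijective, we compute ψ⁻¹(28): solve 13x + 31 ≡ 28 (mod 48), i.e. 13x ≡ 45 (mod 48).
Multiplying by 13⁻¹ = 37 gives x ≡ 37·45 = 1665 = 34·48 + 33 ≡ 33 (mod 48).
Check: ψ(33) = 13·33 + 31 = 460 = 9·48 + 28 ≡ 28 (mod 48).

33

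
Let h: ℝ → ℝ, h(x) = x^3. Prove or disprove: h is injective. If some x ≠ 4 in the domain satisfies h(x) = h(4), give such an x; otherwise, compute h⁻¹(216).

6

On ℝ, x ↦ x^3 is strictly increasing (since 3 is odd), so h(s) = h(t) forces s = t. Hence h is injective.
Since x ↦ x^3 is strictly increasing on ℝ, it is injective there, so no x ≠ 4 in the domain has h(x) = h(4). We therefore compute h⁻¹(216) = 216^{1/3} = 6 (indeed 6^3 = 216).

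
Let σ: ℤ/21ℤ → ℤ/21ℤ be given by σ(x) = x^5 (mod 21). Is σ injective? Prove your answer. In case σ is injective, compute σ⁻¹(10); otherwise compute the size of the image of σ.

19

Computing x^5 mod 21 for each x (by repeated squaring, reducing mod 21 at every step), the values σ(0), σ(1), …, σ(20) are: 0, 1, 11, 12, 16, 17, 6, 7, 8, 18, 19, 2, 3, 13, 14, 15, 4, 5, 9, 10, 20.
Every element of ℤ/21ℤ appears exactly once in this list, so σ is a bijection, and in particular injective.
Since σ is injective, we read off the preimage of 10 from the same table: σ(19) = 10, so σ⁻¹(10) = 19.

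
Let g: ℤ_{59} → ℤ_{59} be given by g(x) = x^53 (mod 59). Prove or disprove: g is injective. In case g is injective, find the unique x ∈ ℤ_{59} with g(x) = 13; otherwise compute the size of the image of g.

31

Since 59 is prime, the nonzero elements of ℤ_{59} form a cyclic group of order 58.
As gcd(53, 58) = 1, raising to the 53rd power is a bijection on this group: if x_1^53 ≡ x_2^53 then (x_1x_2^{−1})^53 = 1, and the only element of order dividing gcd(53, 58) = 1 is 1, so x_1 = x_2.
With g(0) = 0 this makes g injective on all of ℤ_{59}, hence bijective (finite equal-size domain and codomain). In particular g is injective.
Since g is injective, we find the preimage of 13. The inverse of x ↦ x^53 on (ℤ_{59})^× is x ↦ x^23, because 53·23 = 1219 = 21·58 + 1 ≡ 1 (mod 58) and x^{58} = 1 for x ≠ 0 (Fermat). So g⁻¹(13) = 13^23 mod 59.
Repeated squaring mod 59: 13^1 ≡ 13, 13^2 ≡ 13² = 169 ≡ 51, 13^4 ≡ 51² = 2601 ≡ 5, 13^8 ≡ 5² = 25, 13^16 ≡ 25² = 625 ≡ 35. Since 23 = 16 + 4 + 2 + 1, 13^23 ≡ 35·5·51·13: 35·5 = 175 ≡ 57, then 57·51 = 2907 ≡ 16, then 16·13 = 208 ≡ 31. So 13^23 ≡ 31 (mod 59).
Hence g⁻¹(13) = 31.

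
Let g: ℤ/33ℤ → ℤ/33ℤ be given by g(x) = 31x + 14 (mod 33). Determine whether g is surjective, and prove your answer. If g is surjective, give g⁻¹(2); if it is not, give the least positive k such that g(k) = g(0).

6

By definition, surjectivity means every element of the codomain has a preimage under g.
Since gcd(31, 33) = 1, 31 is invertible modulo 33. Euclid's algorithm: 33 = 1·31 + 2, 31 = 15·2 + 1; back-substituting gives 1 = 16·31 − 15·33, so 31⁻¹ ≡ 16 (mod 33).
Then y ↦ 16(y − 14) is a two-sided inverse to g, so every y ∈ ℤ/33ℤ has a preimage.
Thus g is surjective.
Since g is surjective, we find g⁻¹(2): we need 31x ≡ 2 − 14 ≡ 21 (mod 33). Using 31⁻¹ = 16: x ≡ 16·21 = 336 = 10·33 + 6, so x = 6.
Check: g(6) = 31·6 + 14 = 200 = 6·33 + 2 ≡ 2 (mod 33).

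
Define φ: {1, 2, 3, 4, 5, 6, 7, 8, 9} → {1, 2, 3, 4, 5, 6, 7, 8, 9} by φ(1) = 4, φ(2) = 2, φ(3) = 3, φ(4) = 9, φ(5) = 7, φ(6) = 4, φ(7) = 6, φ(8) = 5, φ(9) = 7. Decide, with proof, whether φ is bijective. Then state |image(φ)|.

φ(1) = 4 = φ(6) with 1 ≠ 6, so φ is not injective, hence not bijective.
The image of φ is {2, 3, 4, 5, 6, 7, 9}, which has 7 elements.

7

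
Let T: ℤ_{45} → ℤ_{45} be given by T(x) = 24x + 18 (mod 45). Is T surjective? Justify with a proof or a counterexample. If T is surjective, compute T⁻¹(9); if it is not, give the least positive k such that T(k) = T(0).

Since gcd(24, 45) = 3, we have 24x ≡ 0 (mod 3) for all x, so T(x) ≡ 0 (mod 3).
But 1 ≢ 0 (mod 3), so 1 ∈ ℤ_{45} has no preimage. Therefore T is not surjective.
Since T is not surjective, we find the least positive k with T(k) = T(0): this means 24k ≡ 0 (mod 45), i.e. 45 ∣ 24k. Since gcd(24, 45) = 3, dividing through by 3 this holds exactly when 15 ∣ 8k, and as gcd(8, 15) = 1, exactly when 15 ∣ k.
The smallest positive such k is 15.

15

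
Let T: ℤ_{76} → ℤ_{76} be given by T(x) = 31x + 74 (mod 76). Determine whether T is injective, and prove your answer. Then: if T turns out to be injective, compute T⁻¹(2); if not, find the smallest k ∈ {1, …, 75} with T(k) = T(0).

32

Recall that T is injective if T(s) = T(t) implies s = t.
Suppose T(s) = T(t) in ℤ_{76}. Then 31s + 74 ≡ 31t + 74 (mod 76), so 31(s − t) ≡ 0 (mod 76).
Since gcd(31, 76) = 1, 31 is invertible modulo 76, thus s − t ≡ 0 (mod 76), i.e. s = t.
Hence T is injective.
We now compute 31⁻¹ mod 76 explicitly. Euclid's algorithm: 76 = 2·31 + 14, 31 = 2·14 + 3, 14 = 4·3 + 2, 3 = 1·2 + 1; back-substituting gives 1 = 27·31 − 11·76, so 31⁻¹ ≡ 27 (mod 76).
Since T is injective, we find T⁻¹(2): we need 31x ≡ 2 − 74 ≡ 4 (mod 76). Using 31⁻¹ = 27: x ≡ 27·4 = 108 = 1·76 + 32, so x = 32.
Check: T(32) = 31·32 + 74 = 1066 = 14·76 + 2 ≡ 2 (mod 76).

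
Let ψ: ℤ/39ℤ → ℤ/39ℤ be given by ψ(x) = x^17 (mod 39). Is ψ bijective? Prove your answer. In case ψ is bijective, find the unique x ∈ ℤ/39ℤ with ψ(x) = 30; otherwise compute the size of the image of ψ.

Computing x^17 mod 39 for each x (by repeated squaring, reducing mod 39 at every step), the values ψ(0), ψ(1), …, ψ(38) are: 0, 1, 32, 9, 10, 5, 15, 37, 8, 3, 4, 20, 12, 13, 14, 6, 22, 23, 18, 28, 11, 21, 16, 17, 33, 25, 26, 27, 19, 35, 36, 31, 2, 24, 34, 29, 30, 7, 38.
Every element of ℤ/39ℤ appears exactly once in this list, so ψ is a bijection, and in particular bijective.
Since ψ is bijective, we read off the preimage of 30 from the same table: ψ(36) = 30, so ψ⁻¹(30) = 36.

36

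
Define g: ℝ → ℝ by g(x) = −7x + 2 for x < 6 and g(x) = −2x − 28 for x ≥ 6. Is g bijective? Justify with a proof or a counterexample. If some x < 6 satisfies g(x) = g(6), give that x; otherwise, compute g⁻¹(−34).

Both pieces are strictly decreasing (slopes −7 and −2), so each is injective on its own interval.
The left piece maps (−∞, 6) onto (−40, ∞); the right piece maps [6, ∞) onto (−∞, −40].
Since −40 = −40, the images partition ℝ: g is injective and surjective, hence bijective.
Because the two images are disjoint, no x < 6 has g(x) = g(6), so we compute g⁻¹(−34): −34 lies in (−40, ∞), so solve −7x + 2 = −34: x = (−34 − 2)/(−7) = 36/7.

36/7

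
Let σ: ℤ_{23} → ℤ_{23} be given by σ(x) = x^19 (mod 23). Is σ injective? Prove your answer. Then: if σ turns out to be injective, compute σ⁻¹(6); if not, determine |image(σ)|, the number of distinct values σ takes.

Since 23 is prime, the nonzero elements of ℤ_{23} form a cyclic group of order 22.
As gcd(19, 22) = 1, raising to the 19th power is a bijection on this group: if u^19 ≡ v^19 then (uv^{−1})^19 = 1, and the only element of order dividing gcd(19, 22) = 1 is 1, so u = v.
With σ(0) = 0 this makes σ injective on all of ℤ_{23}, hence bijective (finite equal-size domain and codomain). In particular σ is injective.
Since σ is injective, we find the preimage of 6. The inverse of x ↦ x^19 on (ℤ_{23})^× is x ↦ x^7, because 19·7 = 133 = 6·22 + 1 ≡ 1 (mod 22) and x^{22} = 1 for x ≠ 0 (Fermat). So σ⁻¹(6) = 6^7 mod 23.
Repeated squaring mod 23: 6^1 ≡ 6, 6^2 ≡ 6² = 36 ≡ 13, 6^4 ≡ 13² = 169 ≡ 8. Since 7 = 4 + 2 + 1, 6^7 ≡ 8·13·6: 8·13 = 104 ≡ 12, then 12·6 = 72 ≡ 3. So 6^7 ≡ 3 (mod 23).
Hence σ⁻¹(6) = 3.

3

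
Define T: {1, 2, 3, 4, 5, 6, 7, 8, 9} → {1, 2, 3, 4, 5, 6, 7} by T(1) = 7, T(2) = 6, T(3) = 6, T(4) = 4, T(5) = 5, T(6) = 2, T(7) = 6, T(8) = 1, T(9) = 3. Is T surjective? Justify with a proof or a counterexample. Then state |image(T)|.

7

Every element of the codomain has a preimage: 1 = T(8), 2 = T(6), 3 = T(9), 4 = T(4), 5 = T(5), 6 = T(2), 7 = T(1).
Therefore T is surjective.
The image of T is {1, 2, 3, 4, 5, 6, 7}, which has 7 elements.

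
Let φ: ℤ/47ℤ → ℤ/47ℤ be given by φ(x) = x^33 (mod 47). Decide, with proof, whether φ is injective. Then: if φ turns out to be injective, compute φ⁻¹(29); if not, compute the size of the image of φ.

41

Since 47 is prime, the nonzero elements of ℤ/47ℤ form a cyclic group of order 46.
As gcd(33, 46) = 1, raising to the 33rd power is a bijection on this group: if s^33 ≡ t^33 then (st^{−1})^33 = 1, and the only element of order dividing gcd(33, 46) = 1 is 1, so s = t.
With φ(0) = 0 this makes φ injective on all of ℤ/47ℤ, hence bijective (finite equal-size domain and codomain). In particular φ is injective.
Since φ is injective, we find the preimage of 29. The inverse of x ↦ x^33 on (ℤ/47ℤ)^× is x ↦ x^7, because 33·7 = 231 = 5·46 + 1 ≡ 1 (mod 46) and x^{46} = 1 for x ≠ 0 (Fermat). So φ⁻¹(29) = 29^7 mod 47.
Repeated squaring mod 47: 29^1 ≡ 29, 29^2 ≡ 29² = 841 ≡ 42, 29^4 ≡ 42² = 1764 ≡ 25. Since 7 = 4 + 2 + 1, 29^7 ≡ 25·42·29: 25·42 = 1050 ≡ 16, then 16·29 = 464 ≡ 41. So 29^7 ≡ 41 (mod 47).
Hence φ⁻¹(29) = 41.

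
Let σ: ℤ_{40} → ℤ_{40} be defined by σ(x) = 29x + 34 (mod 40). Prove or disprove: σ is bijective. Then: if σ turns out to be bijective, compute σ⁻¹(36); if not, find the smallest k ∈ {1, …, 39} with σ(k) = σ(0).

18

If σ(u) = σ(v), then 29u ≡ 29v (mod 40). Because gcd(29, 40) = 1, we may cancel 29 to get u ≡ v (mod 40).
We now compute 29⁻¹ mod 40 explicitly. Euclid's algorithm: 40 = 1·29 + 11, 29 = 2·11 + 7, 11 = 1·7 + 4, 7 = 1·4 + 3, 4 = 1·3 + 1; back-substituting gives 1 = 29·29 − 21·40, so 29⁻¹ ≡ 29 (mod 40).
For any y ∈ ℤ_{40}, x = 29(y − 34) mod 40 satisfies σ(x) = 29·29(y − 34) + 34 ≡ y (since 29·29 ≡ 1 mod 40). So every y has a preimage.
Therefore σ is bijective.
Since σ is bijective, we find σ⁻¹(36): we need 29x ≡ 36 − 34 ≡ 2 (mod 40). Using 29⁻¹ = 29: x ≡ 29·2 = 58 = 1·40 + 18, so x = 18.
Check: σ(18) = 29·18 + 34 = 556 = 13·40 + 36 ≡ 36 (mod 40).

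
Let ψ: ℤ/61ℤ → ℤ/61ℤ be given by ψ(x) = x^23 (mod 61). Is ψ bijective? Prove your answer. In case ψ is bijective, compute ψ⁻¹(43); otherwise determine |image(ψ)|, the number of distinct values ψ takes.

26

Since 61 is prime, the nonzero elements of ℤ/61ℤ form a cyclic group of order 60.
As gcd(23, 60) = 1, raising to the 23rd power is a bijection on this group: if s^23 ≡ t^23 then (st^{−1})^23 = 1, and the only element of order dividing gcd(23, 60) = 1 is 1, so s = t.
With ψ(0) = 0 this makes ψ injective on all of ℤ/61ℤ, hence bijective (finite equal-size domain and codomain). In particular ψ is bijective.
Since ψ is bijective, we find the preimage of 43. The inverse of x ↦ x^23 on (ℤ/61ℤ)^× is x ↦ x^47, because 23·47 = 1081 = 18·60 + 1 ≡ 1 (mod 60) and x^{60} = 1 for x ≠ 0 (Fermat). So ψ⁻¹(43) = 43^47 mod 61.
Repeated squaring mod 61: 43^1 ≡ 43, 43^2 ≡ 43² = 1849 ≡ 19, 43^4 ≡ 19² = 361 ≡ 56, 43^8 ≡ 56² = 3136 ≡ 25, 43^16 ≡ 25² = 625 ≡ 15, 43^32 ≡ 15² = 225 ≡ 42. Since 47 = 32 + 8 + 4 + 2 + 1, 43^47 ≡ 42·25·56·19·43: 42·25 = 1050 ≡ 13, then 13·56 = 728 ≡ 57, then 57·19 = 1083 ≡ 46, then 46·43 = 1978 ≡ 26. So 43^47 ≡ 26 (mod 61).
Hence ψ⁻¹(43) = 26.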